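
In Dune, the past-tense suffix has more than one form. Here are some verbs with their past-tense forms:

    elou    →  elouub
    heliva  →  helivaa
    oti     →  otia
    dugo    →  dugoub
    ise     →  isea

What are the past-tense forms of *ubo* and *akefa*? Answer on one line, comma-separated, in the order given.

uboub, akefaa

The pattern is rounding harmony: -ub when the last vowel of the stem is a rounded vowel (*elou*, *dugo*); -a when the last vowel of the stem is an unrounded vowel (*heliva*, *oti*, *ise*).
*ubo* — last vowel /o/ (a rounded vowel) → -ub → *uboub*.
*akefa* — last vowel /a/ (an unrounded vowel) → -a → *akefaa*.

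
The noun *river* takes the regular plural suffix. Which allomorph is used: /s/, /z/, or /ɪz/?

The stem *river* ends in a voiced non-sibilant sound.
The plural suffix surfaces as /ɪz/ after sibilants, /s/ after other voiceless consonants, and /z/ after other voiced sounds.
So the plural -s on *river* is pronounced /z/.

/z/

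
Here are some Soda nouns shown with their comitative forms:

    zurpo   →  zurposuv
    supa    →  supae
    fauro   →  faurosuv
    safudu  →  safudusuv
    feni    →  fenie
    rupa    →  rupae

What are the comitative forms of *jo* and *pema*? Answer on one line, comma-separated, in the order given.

josuv, pemae

The alternation tracks the last vowel of the stem — -suv when the last vowel of the stem is a rounded vowel (*zurpo*, *fauro*, *safudu*); -e when the last vowel of the stem is an unrounded vowel (*supa*, *feni*, *rupa*).
Since the last vowel of *jo* is /o/ (a rounded vowel), it takes -suv, giving *josuv*.
*pema*: last vowel = /a/, an unrounded vowel → -e → *pemae*.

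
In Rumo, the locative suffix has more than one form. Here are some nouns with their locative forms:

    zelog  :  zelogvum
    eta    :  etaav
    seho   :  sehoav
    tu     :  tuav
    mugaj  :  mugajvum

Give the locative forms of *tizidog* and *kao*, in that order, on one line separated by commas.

The suffix is conditioned by the final sound: -vum when the stem ends in a consonant (*zelog*, *mugaj*); -av when the stem ends in a vowel (*eta*, *seho*, *tu*).
*tizidog*: final sound = /g/, a consonant → -vum → *tizidogvum*.
*kao* — final sound /o/ (a vowel) → -av → *kaoav*.

tizidogvum, kaoav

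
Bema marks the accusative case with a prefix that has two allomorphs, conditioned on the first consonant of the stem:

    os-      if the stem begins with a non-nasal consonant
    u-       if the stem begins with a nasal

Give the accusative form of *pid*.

*pid*: first consonant = /p/, non-nasal → os- → *ospid*.

ospid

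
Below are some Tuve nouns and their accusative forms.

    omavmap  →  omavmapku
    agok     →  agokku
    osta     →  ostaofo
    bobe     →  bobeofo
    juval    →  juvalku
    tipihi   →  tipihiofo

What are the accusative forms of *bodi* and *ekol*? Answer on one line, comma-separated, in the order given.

Looking at the final sound of each stem: -ku when the stem ends in a consonant (*omavmap*, *agok*, *juval*); -ofo when the stem ends in a vowel (*osta*, *bobe*, *tipihi*).
The final sound of *bodi* is /i/, which is a vowel, so the suffix is -ofo, giving *bodiofo*.
Since the final sound of *ekol* is /l/ (a consonant), it takes -ku, giving *ekolku*.

bodiofo, ekolku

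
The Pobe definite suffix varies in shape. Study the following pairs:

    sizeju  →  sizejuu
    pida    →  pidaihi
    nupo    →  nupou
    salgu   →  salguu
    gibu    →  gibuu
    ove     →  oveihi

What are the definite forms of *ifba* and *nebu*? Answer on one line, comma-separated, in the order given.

The pattern is rounding harmony: -u when the last vowel of the stem is a rounded vowel (*sizeju*, *nupo*, *salgu*, *gibu*); -ihi when the last vowel of the stem is an unrounded vowel (*pida*, *ove*).
The last vowel of *ifba* is /a/, which is an unrounded vowel, so the suffix is -ihi, giving *ifbaihi*.
*nebu*: last vowel = /u/, a rounded vowel → -u → *nebuu*.

ifbaihi, nebuu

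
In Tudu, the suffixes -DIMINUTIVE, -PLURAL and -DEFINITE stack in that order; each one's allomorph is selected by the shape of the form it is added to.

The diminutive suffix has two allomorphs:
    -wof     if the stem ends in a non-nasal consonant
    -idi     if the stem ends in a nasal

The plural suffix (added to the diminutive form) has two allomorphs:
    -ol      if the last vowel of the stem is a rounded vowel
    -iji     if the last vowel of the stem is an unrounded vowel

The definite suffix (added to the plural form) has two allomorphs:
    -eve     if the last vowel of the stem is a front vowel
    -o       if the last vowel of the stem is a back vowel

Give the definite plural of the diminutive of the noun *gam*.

gamidiijieve

Since the final consonant of *gam* is /m/ (a nasal), it takes -idi, giving *gamidi*.
The diminutive form *gamidi*: last vowel = /i/, an unrounded vowel → -iji → *gamidiiji*.
Since the last vowel of the plural form *gamidiiji* is /i/ (a front vowel), it takes -eve, giving *gamidiijieve*.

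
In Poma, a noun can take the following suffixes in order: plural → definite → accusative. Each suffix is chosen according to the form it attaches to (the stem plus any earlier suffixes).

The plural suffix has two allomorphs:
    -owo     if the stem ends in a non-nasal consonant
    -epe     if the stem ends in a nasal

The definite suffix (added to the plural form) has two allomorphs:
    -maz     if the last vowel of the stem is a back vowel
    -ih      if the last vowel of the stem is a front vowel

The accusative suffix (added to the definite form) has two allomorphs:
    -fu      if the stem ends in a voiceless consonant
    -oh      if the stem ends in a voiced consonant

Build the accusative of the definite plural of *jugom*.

The final consonant of *jugom* is /m/, which is a nasal, so the plural suffix is -epe, giving *jugomepe*.
The plural form *jugomepe*: last vowel = /e/, a front vowel → -ih → *jugomepeih*.
The final consonant of the definite form *jugomepeih* is /h/, which is voiceless, so the accusative suffix is -fu, giving *jugomepeihfu*.

jugomepeihfu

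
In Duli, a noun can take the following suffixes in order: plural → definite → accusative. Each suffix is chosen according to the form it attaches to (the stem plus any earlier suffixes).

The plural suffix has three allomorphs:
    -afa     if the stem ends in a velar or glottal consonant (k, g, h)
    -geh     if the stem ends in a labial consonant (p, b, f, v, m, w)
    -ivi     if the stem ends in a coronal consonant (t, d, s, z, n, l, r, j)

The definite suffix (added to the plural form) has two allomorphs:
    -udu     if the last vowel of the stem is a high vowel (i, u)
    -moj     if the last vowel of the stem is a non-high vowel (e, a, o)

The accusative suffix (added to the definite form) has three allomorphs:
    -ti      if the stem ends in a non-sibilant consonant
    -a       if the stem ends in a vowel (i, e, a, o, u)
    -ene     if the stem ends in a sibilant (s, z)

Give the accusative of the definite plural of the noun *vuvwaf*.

*vuvwaf* — final consonant /f/ (labial) → -geh → *vuvwafgeh*.
The last vowel of the plural form *vuvwafgeh* is /e/, which is a non-high vowel, so the definite suffix is -moj, giving *vuvwafgehmoj*.
The definite form *vuvwafgehmoj*: final sound = /j/, a non-sibilant consonant → -ti → *vuvwafgehmojti*.

vuvwafgehmojti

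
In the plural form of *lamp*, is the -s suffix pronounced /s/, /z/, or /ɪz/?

/s/

The stem *lamp* ends in a voiceless non-sibilant consonant.
The plural suffix surfaces as /ɪz/ after sibilants, /s/ after other voiceless consonants, and /z/ after other voiced sounds.
So the plural -s on *lamp* is pronounced /s/.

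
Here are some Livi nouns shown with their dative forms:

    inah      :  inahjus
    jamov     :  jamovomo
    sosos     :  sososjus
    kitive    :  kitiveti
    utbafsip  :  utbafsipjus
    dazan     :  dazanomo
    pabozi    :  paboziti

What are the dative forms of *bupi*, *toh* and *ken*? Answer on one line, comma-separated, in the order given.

bupiti, tohjus, kenomo

The pattern is voicing of the final sound: -jus when the stem ends in a voiceless consonant (*inah*, *sosos*, *utbafsip*); -omo when the stem ends in a voiced consonant (*jamov*, *dazan*); -ti when the stem ends in a vowel (*kitive*, *pabozi*).
Since the final sound of *bupi* is /i/ (a vowel), it takes -ti, giving *bupiti*.
Since the final sound of *toh* is /h/ (a voiceless consonant), it takes -jus, giving *tohjus*.
*ken*: final sound = /n/, a voiced consonant → -omo → *kenomo*.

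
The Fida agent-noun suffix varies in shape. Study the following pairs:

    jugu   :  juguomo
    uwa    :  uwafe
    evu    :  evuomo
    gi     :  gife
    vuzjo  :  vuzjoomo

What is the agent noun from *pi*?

The suffix is conditioned by the last vowel: -omo when the last vowel of the stem is a rounded vowel (*jugu*, *evu*, *vuzjo*); -fe when the last vowel of the stem is an unrounded vowel (*uwa*, *gi*).
Since the last vowel of *pi* is /i/ (an unrounded vowel), it takes -fe, giving *pife*.

pife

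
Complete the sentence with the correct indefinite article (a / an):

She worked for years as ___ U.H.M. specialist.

The indefinite article is chosen by the initial *sound* of the following word, not its spelling.
The initialism *U.H.M.* is read letter by letter; the first letter, U, is pronounced /juː/, which begins with a consonant sound.
So the article is *a*: She worked for years as a U.H.M. specialist.

a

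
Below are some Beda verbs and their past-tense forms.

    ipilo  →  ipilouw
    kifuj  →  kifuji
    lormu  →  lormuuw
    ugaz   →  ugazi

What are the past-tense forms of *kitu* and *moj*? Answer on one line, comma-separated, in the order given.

kituuw, moji

Looking at the final sound of each stem: -i when the stem ends in a consonant (*kifuj*, *ugaz*); -uw when the stem ends in a vowel (*ipilo*, *lormu*).
*kitu*: final sound = /u/, a vowel → -uw → *kituuw*.
Since the final sound of *moj* is /j/ (a consonant), it takes -i, giving *moji*.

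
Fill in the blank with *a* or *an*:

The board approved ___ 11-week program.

an

The indefinite article is chosen by the initial *sound* of the following word, not its spelling.
The number *11* is spoken "eleven", beginning with /ɪˈlɛvən/ — a vowel sound.
So the article is *an*: The board approved an 11-week program.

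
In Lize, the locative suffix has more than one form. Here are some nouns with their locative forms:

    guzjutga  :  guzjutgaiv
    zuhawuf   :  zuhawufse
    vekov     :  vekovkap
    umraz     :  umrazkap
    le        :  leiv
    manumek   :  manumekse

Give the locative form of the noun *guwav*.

guwavkap

Looking at the final sound of each stem: -se when the stem ends in a voiceless consonant (*zuhawuf*, *manumek*); -kap when the stem ends in a voiced consonant (*vekov*, *umraz*); -iv when the stem ends in a vowel (*guzjutga*, *le*).
*guwav* — final sound /v/ (a voiced consonant) → -kap → *guwavkap*.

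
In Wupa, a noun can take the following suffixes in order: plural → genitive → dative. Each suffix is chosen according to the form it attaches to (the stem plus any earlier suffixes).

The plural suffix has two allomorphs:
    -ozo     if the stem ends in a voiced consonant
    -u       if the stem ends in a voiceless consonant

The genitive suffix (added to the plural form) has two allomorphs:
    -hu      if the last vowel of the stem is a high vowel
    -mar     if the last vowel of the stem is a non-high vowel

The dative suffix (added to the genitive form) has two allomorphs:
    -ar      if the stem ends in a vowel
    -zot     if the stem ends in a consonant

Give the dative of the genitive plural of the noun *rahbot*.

rahbotuhuar

The final consonant of *rahbot* is /t/, which is voiceless, so the plural suffix is -u, giving *rahbotu*.
Since the last vowel of the plural form *rahbotu* is /u/ (a high vowel), it takes -hu, giving *rahbotuhu*.
The final sound of the genitive form *rahbotuhu* is /u/, which is a vowel, so the dative suffix is -ar, giving *rahbotuhuar*.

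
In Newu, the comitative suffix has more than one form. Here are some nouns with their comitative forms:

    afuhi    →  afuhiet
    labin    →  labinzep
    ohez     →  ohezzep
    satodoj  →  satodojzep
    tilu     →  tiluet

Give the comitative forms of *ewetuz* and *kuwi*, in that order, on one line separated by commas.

The suffix is conditioned by the final sound: -zep when the stem ends in a consonant (*labin*, *ohez*, *satodoj*); -et when the stem ends in a vowel (*afuhi*, *tilu*).
The final sound of *ewetuz* is /z/, which is a consonant, so the suffix is -zep, giving *ewetuzzep*.
*kuwi*: final sound = /i/, a vowel → -et → *kuwiet*.

ewetuzzep, kuwiet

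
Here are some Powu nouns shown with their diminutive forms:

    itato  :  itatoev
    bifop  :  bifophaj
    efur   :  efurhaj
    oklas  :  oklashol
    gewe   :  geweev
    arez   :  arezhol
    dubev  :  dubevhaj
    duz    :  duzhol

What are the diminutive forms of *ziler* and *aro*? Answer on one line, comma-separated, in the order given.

zilerhaj, aroev

The suffix is conditioned by the final sound: -hol when the stem ends in a sibilant (*oklas*, *arez*, *duz*); -haj when the stem ends in a non-sibilant consonant (*bifop*, *efur*, *dubev*); -ev when the stem ends in a vowel (*itato*, *gewe*).
The final sound of *ziler* is /r/, which is a non-sibilant consonant, so the suffix is -haj, giving *zilerhaj*.
Since the final sound of *aro* is /o/ (a vowel), it takes -ev, giving *aroev*.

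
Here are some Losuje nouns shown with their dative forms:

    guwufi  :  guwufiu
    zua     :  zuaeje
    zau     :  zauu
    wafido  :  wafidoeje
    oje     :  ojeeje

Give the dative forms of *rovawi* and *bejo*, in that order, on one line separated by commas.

rovawiu, bejoeje

Looking at the last vowel of each stem: -u when the last vowel of the stem is a high vowel (*guwufi*, *zau*); -eje when the last vowel of the stem is a non-high vowel (*zua*, *wafido*, *oje*).
Since the last vowel of *rovawi* is /i/ (a high vowel), it takes -u, giving *rovawiu*.
The last vowel of *bejo* is /o/, which is a non-high vowel, so the suffix is -eje, giving *bejoeje*.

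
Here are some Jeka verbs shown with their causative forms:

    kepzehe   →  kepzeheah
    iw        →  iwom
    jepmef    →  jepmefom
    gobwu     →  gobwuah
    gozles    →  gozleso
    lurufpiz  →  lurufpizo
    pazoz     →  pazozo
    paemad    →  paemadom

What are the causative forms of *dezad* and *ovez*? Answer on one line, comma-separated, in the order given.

The alternation tracks the final sound of the stem — -o when the stem ends in a sibilant (*gozles*, *lurufpiz*, *pazoz*); -om when the stem ends in a non-sibilant consonant (*iw*, *jepmef*, *paemad*); -ah when the stem ends in a vowel (*kepzehe*, *gobwu*).
*dezad* — final sound /d/ (a non-sibilant consonant) → -om → *dezadom*.
*ovez*: final sound = /z/, a sibilant → -o → *ovezo*.

dezadom, ovezo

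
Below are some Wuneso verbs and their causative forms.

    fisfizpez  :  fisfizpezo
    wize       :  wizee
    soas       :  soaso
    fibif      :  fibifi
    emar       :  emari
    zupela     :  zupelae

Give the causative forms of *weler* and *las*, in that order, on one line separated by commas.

Looking at the final sound of each stem: -o when the stem ends in a sibilant (*fisfizpez*, *soas*); -i when the stem ends in a non-sibilant consonant (*fibif*, *emar*); -e when the stem ends in a vowel (*wize*, *zupela*).
Since the final sound of *weler* is /r/ (a non-sibilant consonant), it takes -i, giving *weleri*.
The final sound of *las* is /s/, which is a sibilant, so the suffix is -o, giving *laso*.

weleri, laso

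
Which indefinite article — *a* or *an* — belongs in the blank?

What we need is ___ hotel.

a

The indefinite article is chosen by the initial *sound* of the following word, not its spelling.
*hotel* begins with the sound /h/ (h is pronounced) — a consonant sound.
So the article is *a*: What we need is a hotel.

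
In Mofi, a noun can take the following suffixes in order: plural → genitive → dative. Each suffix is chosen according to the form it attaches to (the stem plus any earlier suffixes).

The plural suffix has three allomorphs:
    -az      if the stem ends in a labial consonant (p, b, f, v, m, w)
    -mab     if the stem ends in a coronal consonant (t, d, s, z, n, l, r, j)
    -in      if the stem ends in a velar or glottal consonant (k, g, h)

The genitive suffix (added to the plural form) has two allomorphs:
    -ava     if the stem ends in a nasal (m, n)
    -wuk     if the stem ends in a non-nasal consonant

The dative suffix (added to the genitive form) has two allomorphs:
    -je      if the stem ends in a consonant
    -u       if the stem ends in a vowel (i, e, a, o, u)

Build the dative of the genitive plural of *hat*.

Since the final consonant of *hat* is /t/ (coronal), it takes -mab, giving *hatmab*.
The final consonant of the plural form *hatmab* is /b/, which is non-nasal, so the genitive suffix is -wuk, giving *hatmabwuk*.
Since the final sound of the genitive form *hatmabwuk* is /k/ (a consonant), it takes -je, giving *hatmabwukje*.

hatmabwukje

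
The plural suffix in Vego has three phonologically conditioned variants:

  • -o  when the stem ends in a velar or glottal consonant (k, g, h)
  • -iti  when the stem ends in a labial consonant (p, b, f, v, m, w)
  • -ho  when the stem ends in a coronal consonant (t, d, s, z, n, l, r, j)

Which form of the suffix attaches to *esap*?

-iti

The final consonant of *esap* is /p/, which is labial, so the suffix is -iti.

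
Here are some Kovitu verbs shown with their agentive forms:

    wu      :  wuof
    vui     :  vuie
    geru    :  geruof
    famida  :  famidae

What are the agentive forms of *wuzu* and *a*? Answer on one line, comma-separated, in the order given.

wuzuof, ae

The pattern is rounding harmony: -of when the last vowel of the stem is a rounded vowel (*wu*, *geru*); -e when the last vowel of the stem is an unrounded vowel (*vui*, *famida*).
Since the last vowel of *wuzu* is /u/ (a rounded vowel), it takes -of, giving *wuzuof*.
*a* — last vowel /a/ (an unrounded vowel) → -e → *ae*.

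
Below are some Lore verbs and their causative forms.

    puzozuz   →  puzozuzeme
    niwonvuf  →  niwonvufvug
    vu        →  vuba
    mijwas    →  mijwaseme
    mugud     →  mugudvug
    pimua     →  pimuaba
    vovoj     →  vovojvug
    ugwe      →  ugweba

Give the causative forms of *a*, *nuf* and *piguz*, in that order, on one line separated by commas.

aba, nufvug, piguzeme

The alternation tracks the final sound of the stem — -eme when the stem ends in a sibilant (*puzozuz*, *mijwas*); -vug when the stem ends in a non-sibilant consonant (*niwonvuf*, *mugud*, *vovoj*); -ba when the stem ends in a vowel (*vu*, *pimua*, *ugwe*).
*a*: final sound = /a/, a vowel → -ba → *aba*.
*nuf* — final sound /f/ (a non-sibilant consonant) → -vug → *nufvug*.
Since the final sound of *piguz* is /z/ (a sibilant), it takes -eme, giving *piguzeme*.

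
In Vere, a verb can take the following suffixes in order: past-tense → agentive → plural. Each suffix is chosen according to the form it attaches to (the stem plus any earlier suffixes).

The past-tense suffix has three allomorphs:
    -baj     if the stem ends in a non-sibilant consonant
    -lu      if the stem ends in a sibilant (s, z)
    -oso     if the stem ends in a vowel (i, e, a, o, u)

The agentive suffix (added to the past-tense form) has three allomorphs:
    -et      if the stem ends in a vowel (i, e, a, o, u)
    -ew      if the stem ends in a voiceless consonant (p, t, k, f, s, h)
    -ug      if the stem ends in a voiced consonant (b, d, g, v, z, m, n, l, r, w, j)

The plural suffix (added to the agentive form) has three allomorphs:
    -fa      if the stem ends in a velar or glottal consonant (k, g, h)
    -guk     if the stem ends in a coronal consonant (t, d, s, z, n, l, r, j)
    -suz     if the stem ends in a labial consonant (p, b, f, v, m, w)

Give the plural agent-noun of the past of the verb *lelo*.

*lelo*: final sound = /o/, a vowel → -oso → *lelooso*.
The final sound of the past-tense form *lelooso* is /o/, which is a vowel, so the agentive suffix is -et, giving *leloosoet*.
The agentive form *leloosoet* — final consonant /t/ (coronal) → -guk → *leloosoetguk*.

leloosoetguk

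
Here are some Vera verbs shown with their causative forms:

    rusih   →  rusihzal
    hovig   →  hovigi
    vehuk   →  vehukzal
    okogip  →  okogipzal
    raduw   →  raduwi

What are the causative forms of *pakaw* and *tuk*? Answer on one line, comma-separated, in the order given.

Looking at the final consonant of each stem: -zal when the stem ends in a voiceless consonant (*rusih*, *vehuk*, *okogip*); -i when the stem ends in a voiced consonant (*hovig*, *raduw*).
Since the final consonant of *pakaw* is /w/ (voiced), it takes -i, giving *pakawi*.
*tuk*: final consonant = /k/, voiceless → -zal → *tukzal*.

pakawi, tukzal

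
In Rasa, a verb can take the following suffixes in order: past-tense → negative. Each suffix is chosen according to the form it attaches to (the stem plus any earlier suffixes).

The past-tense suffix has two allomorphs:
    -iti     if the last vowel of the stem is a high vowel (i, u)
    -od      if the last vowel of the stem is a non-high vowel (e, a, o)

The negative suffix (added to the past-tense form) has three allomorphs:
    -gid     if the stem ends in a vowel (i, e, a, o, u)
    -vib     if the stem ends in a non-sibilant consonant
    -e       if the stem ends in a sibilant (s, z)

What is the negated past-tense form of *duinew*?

duinewodvib

*duinew* — last vowel /e/ (a non-high vowel) → -od → *duinewod*.
The past-tense form *duinewod*: final sound = /d/, a non-sibilant consonant → -vib → *duinewodvib*.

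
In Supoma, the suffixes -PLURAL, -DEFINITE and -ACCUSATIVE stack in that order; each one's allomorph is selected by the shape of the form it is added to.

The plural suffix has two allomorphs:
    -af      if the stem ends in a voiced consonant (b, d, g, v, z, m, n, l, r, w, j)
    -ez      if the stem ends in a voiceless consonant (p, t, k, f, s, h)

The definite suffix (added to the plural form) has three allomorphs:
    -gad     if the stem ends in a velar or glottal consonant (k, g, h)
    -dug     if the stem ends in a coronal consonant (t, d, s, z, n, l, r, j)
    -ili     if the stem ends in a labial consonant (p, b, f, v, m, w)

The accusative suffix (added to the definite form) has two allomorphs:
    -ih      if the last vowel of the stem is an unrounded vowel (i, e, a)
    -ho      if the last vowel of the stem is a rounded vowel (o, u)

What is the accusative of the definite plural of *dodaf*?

dodafezdugho

*dodaf*: final consonant = /f/, voiceless → -ez → *dodafez*.
The plural form *dodafez* — final consonant /z/ (coronal) → -dug → *dodafezdug*.
The last vowel of the definite form *dodafezdug* is /u/, which is a rounded vowel, so the accusative suffix is -ho, giving *dodafezdugho*.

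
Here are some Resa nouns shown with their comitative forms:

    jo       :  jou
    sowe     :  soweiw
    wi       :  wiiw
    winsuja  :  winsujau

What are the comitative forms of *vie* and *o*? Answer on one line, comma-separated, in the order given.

vieiw, ou

Looking at the last vowel of each stem: -iw when the last vowel of the stem is a front vowel (*sowe*, *wi*); -u when the last vowel of the stem is a back vowel (*jo*, *winsuja*).
*vie*: last vowel = /e/, a front vowel → -iw → *vieiw*.
*o*: last vowel = /o/, a back vowel → -u → *ou*.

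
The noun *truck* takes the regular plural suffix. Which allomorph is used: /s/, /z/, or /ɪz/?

The stem *truck* ends in a voiceless non-sibilant consonant.
The plural suffix surfaces as /ɪz/ after sibilants, /s/ after other voiceless consonants, and /z/ after other voiced sounds.
So the plural -s on *truck* is pronounced /s/.

/s/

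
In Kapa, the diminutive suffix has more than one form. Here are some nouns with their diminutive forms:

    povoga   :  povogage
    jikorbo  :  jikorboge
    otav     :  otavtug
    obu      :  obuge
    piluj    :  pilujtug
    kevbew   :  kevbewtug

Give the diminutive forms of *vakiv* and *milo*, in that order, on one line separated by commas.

vakivtug, miloge

Looking at the final sound of each stem: -tug when the stem ends in a consonant (*otav*, *piluj*, *kevbew*); -ge when the stem ends in a vowel (*povoga*, *jikorbo*, *obu*).
*vakiv*: final sound = /v/, a consonant → -tug → *vakivtug*.
*milo* — final sound /o/ (a vowel) → -ge → *miloge*.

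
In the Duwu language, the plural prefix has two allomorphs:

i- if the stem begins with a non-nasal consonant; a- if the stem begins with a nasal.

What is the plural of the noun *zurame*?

*zurame* — first consonant /z/ (non-nasal) → i- → *izurame*.

izurame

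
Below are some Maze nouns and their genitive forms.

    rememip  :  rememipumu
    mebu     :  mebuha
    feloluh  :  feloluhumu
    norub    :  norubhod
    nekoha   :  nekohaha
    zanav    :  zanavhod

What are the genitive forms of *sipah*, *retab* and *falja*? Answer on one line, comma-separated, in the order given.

sipahumu, retabhod, faljaha

The alternation tracks the final sound of the stem — -umu when the stem ends in a voiceless consonant (*rememip*, *feloluh*); -hod when the stem ends in a voiced consonant (*norub*, *zanav*); -ha when the stem ends in a vowel (*mebu*, *nekoha*).
Since the final sound of *sipah* is /h/ (a voiceless consonant), it takes -umu, giving *sipahumu*.
*retab*: final sound = /b/, a voiced consonant → -hod → *retabhod*.
Since the final sound of *falja* is /a/ (a vowel), it takes -ha, giving *faljaha*.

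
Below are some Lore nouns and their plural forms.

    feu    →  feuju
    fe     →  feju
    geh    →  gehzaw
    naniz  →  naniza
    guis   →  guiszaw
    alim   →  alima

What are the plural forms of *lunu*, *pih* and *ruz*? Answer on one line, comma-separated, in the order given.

lunuju, pihzaw, ruza

The pattern is voicing of the final sound: -zaw when the stem ends in a voiceless consonant (*geh*, *guis*); -a when the stem ends in a voiced consonant (*naniz*, *alim*); -ju when the stem ends in a vowel (*feu*, *fe*).
Since the final sound of *lunu* is /u/ (a vowel), it takes -ju, giving *lunuju*.
*pih* — final sound /h/ (a voiceless consonant) → -zaw → *pihzaw*.
Since the final sound of *ruz* is /z/ (a voiced consonant), it takes -a, giving *ruza*.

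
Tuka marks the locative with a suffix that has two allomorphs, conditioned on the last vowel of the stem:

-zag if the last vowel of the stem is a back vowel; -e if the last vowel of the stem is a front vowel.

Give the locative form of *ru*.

ruzag

*ru* — last vowel /u/ (a back vowel) → -zag → *ruzag*.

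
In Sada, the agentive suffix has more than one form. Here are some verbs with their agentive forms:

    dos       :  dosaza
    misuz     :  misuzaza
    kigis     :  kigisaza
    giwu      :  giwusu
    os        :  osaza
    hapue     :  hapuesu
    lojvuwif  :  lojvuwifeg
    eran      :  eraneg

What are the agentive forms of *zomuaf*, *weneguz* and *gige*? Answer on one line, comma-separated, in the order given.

The suffix is conditioned by the final sound: -aza when the stem ends in a sibilant (*dos*, *misuz*, *kigis*, *os*); -eg when the stem ends in a non-sibilant consonant (*lojvuwif*, *eran*); -su when the stem ends in a vowel (*giwu*, *hapue*).
*zomuaf*: final sound = /f/, a non-sibilant consonant → -eg → *zomuafeg*.
The final sound of *weneguz* is /z/, which is a sibilant, so the suffix is -aza, giving *weneguzaza*.
*gige*: final sound = /e/, a vowel → -su → *gigesu*.

zomuafeg, weneguzaza, gigesu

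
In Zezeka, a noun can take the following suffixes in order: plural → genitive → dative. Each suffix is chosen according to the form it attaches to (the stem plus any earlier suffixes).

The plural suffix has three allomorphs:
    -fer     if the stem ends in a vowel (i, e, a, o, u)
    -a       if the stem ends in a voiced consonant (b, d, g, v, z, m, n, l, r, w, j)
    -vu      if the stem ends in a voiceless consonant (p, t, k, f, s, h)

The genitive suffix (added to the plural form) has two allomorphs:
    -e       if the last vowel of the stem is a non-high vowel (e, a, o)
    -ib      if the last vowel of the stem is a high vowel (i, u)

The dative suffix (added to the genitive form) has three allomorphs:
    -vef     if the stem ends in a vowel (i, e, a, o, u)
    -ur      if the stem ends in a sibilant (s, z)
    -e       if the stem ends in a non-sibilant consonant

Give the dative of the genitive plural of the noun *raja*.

Since the final sound of *raja* is /a/ (a vowel), it takes -fer, giving *rajafer*.
The plural form *rajafer* — last vowel /e/ (a non-high vowel) → -e → *rajafere*.
The final sound of the genitive form *rajafere* is /e/, which is a vowel, so the dative suffix is -vef, giving *rajaferevef*.

rajaferevef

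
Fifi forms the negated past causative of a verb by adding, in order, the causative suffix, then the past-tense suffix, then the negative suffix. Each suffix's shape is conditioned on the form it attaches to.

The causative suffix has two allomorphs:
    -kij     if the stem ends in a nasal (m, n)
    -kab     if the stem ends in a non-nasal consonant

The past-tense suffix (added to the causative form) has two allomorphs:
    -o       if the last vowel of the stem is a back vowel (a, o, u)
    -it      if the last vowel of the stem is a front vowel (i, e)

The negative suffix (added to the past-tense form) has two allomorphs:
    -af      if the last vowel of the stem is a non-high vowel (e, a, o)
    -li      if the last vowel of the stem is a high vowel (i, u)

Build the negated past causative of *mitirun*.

mitirunkijitli

*mitirun*: final consonant = /n/, a nasal → -kij → *mitirunkij*.
The last vowel of the causative form *mitirunkij* is /i/, which is a front vowel, so the past-tense suffix is -it, giving *mitirunkijit*.
The last vowel of the past-tense form *mitirunkijit* is /i/, which is a high vowel, so the negative suffix is -li, giving *mitirunkijitli*.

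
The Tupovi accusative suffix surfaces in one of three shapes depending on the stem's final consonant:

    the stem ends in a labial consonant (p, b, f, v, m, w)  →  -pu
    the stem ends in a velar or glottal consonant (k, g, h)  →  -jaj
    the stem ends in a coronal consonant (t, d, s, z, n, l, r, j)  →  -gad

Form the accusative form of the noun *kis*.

kisgad

Since the final consonant of *kis* is /s/ (coronal), it takes -gad, giving *kisgad*.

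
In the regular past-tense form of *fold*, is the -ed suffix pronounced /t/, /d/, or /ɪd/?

The stem *fold* ends in /t/ or /d/.
The -ed suffix is realized as /ɪd/ after /t, d/; as /t/ after other voiceless consonants; and as /d/ after other voiced sounds.
So -ed on *fold* is pronounced /ɪd/.

/ɪd/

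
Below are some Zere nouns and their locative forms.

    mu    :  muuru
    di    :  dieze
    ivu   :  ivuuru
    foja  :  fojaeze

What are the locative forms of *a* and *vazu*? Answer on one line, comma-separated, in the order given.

The suffix is conditioned by the last vowel: -uru when the last vowel of the stem is a rounded vowel (*mu*, *ivu*); -eze when the last vowel of the stem is an unrounded vowel (*di*, *foja*).
Since the last vowel of *a* is /a/ (an unrounded vowel), it takes -eze, giving *aeze*.
The last vowel of *vazu* is /u/, which is a rounded vowel, so the suffix is -uru, giving *vazuuru*.

aeze, vazuuru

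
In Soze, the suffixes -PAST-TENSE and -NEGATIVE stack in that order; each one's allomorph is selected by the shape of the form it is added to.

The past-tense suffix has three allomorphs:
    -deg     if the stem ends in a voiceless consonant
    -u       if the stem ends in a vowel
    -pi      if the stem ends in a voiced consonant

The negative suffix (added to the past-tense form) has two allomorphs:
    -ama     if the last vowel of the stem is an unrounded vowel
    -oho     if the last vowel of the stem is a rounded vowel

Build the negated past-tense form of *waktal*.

waktalpiama

*waktal*: final sound = /l/, a voiced consonant → -pi → *waktalpi*.
The past-tense form *waktalpi* — last vowel /i/ (an unrounded vowel) → -ama → *waktalpiama*.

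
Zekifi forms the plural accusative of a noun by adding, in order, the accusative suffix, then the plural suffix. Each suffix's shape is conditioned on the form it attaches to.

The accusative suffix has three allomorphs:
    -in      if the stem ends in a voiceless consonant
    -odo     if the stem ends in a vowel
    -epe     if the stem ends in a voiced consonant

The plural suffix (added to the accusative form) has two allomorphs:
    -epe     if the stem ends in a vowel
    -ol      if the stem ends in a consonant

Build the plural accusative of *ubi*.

ubiodoepe

*ubi* — final sound /i/ (a vowel) → -odo → *ubiodo*.
The accusative form *ubiodo* — final sound /o/ (a vowel) → -epe → *ubiodoepe*.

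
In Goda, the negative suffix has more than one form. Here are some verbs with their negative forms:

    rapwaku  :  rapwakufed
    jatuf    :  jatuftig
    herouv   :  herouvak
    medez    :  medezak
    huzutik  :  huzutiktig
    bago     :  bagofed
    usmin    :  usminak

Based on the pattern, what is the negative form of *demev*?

demevak

Looking at the final sound of each stem: -tig when the stem ends in a voiceless consonant (*jatuf*, *huzutik*); -ak when the stem ends in a voiced consonant (*herouv*, *medez*, *usmin*); -fed when the stem ends in a vowel (*rapwaku*, *bago*).
*demev* — final sound /v/ (a voiced consonant) → -ak → *demevak*.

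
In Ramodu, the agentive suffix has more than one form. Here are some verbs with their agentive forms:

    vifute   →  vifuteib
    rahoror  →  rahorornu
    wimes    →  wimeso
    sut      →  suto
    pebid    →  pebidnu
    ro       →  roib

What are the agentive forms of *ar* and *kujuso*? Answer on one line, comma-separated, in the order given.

arnu, kujusoib

The suffix is conditioned by the final sound: -o when the stem ends in a voiceless consonant (*wimes*, *sut*); -nu when the stem ends in a voiced consonant (*rahoror*, *pebid*); -ib when the stem ends in a vowel (*vifute*, *ro*).
The final sound of *ar* is /r/, which is a voiced consonant, so the suffix is -nu, giving *arnu*.
*kujuso*: final sound = /o/, a vowel → -ib → *kujusoib*.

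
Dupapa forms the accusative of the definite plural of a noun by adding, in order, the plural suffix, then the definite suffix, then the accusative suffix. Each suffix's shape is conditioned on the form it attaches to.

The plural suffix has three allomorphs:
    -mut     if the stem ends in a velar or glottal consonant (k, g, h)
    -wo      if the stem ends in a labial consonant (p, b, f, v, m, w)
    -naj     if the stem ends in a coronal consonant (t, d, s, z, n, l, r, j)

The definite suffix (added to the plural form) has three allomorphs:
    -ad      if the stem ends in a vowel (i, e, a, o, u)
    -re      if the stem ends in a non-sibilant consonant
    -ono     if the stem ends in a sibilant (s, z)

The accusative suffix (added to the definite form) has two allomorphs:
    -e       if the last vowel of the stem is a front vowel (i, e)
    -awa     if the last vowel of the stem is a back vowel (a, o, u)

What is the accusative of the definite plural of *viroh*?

*viroh* — final consonant /h/ (velar/glottal) → -mut → *virohmut*.
The final sound of the plural form *virohmut* is /t/, which is a non-sibilant consonant, so the definite suffix is -re, giving *virohmutre*.
The last vowel of the definite form *virohmutre* is /e/, which is a front vowel, so the accusative suffix is -e, giving *virohmutree*.

virohmutree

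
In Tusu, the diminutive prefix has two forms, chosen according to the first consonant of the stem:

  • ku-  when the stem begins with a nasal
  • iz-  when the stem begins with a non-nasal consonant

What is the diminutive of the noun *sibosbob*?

*sibosbob*: first consonant = /s/, non-nasal → iz- → *izsibosbob*.

izsibosbob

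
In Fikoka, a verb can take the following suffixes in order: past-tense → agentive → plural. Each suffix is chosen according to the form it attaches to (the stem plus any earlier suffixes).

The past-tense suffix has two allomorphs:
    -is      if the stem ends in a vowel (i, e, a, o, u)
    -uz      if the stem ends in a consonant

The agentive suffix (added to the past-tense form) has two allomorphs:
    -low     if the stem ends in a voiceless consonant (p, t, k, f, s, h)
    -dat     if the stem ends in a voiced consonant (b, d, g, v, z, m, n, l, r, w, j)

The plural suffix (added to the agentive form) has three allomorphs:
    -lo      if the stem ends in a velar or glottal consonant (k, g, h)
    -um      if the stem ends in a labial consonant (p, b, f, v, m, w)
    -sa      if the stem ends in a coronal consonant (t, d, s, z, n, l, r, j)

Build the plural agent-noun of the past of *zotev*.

*zotev*: final sound = /v/, a consonant → -uz → *zotevuz*.
The final consonant of the past-tense form *zotevuz* is /z/, which is voiced, so the agentive suffix is -dat, giving *zotevuzdat*.
The final consonant of the agentive form *zotevuzdat* is /t/, which is coronal, so the plural suffix is -sa, giving *zotevuzdatsa*.

zotevuzdatsa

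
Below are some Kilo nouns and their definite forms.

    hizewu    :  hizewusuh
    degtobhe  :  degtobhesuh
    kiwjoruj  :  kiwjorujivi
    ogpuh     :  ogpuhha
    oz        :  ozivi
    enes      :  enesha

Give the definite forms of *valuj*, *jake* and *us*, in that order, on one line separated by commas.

The alternation tracks the final sound of the stem — -ha when the stem ends in a voiceless consonant (*ogpuh*, *enes*); -ivi when the stem ends in a voiced consonant (*kiwjoruj*, *oz*); -suh when the stem ends in a vowel (*hizewu*, *degtobhe*).
Since the final sound of *valuj* is /j/ (a voiced consonant), it takes -ivi, giving *valujivi*.
Since the final sound of *jake* is /e/ (a vowel), it takes -suh, giving *jakesuh*.
The final sound of *us* is /s/, which is a voiceless consonant, so the suffix is -ha, giving *usha*.

valujivi, jakesuh, usha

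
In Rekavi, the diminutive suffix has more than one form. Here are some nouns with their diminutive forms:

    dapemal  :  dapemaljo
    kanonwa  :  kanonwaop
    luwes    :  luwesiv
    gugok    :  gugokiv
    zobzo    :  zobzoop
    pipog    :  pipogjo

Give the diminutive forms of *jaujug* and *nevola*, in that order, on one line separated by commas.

The pattern is voicing of the final sound: -iv when the stem ends in a voiceless consonant (*luwes*, *gugok*); -jo when the stem ends in a voiced consonant (*dapemal*, *pipog*); -op when the stem ends in a vowel (*kanonwa*, *zobzo*).
Since the final sound of *jaujug* is /g/ (a voiced consonant), it takes -jo, giving *jaujugjo*.
*nevola* — final sound /a/ (a vowel) → -op → *nevolaop*.

jaujugjo, nevolaop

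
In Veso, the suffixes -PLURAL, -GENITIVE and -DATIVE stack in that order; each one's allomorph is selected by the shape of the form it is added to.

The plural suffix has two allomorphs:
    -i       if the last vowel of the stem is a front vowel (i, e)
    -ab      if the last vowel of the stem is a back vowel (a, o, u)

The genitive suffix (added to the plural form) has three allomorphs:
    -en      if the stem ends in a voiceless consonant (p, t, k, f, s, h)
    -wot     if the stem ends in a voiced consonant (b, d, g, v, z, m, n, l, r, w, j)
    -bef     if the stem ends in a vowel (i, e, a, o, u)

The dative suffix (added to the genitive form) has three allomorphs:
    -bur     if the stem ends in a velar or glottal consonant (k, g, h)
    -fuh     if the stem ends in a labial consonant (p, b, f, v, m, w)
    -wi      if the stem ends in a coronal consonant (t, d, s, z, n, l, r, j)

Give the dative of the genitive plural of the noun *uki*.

ukiibeffuh

Since the last vowel of *uki* is /i/ (a front vowel), it takes -i, giving *ukii*.
The plural form *ukii* — final sound /i/ (a vowel) → -bef → *ukiibef*.
The genitive form *ukiibef*: final consonant = /f/, labial → -fuh → *ukiibeffuh*.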